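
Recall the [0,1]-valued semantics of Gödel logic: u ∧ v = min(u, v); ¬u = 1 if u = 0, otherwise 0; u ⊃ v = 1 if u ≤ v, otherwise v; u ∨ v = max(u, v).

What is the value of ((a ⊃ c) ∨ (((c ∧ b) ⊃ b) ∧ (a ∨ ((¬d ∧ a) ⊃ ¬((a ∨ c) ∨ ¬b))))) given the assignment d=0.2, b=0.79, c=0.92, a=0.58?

1.00

(a ⊃ c): 0.58 ≤ 0.92, so result = 1
(c ∧ b) = min(0.92, 0.79) = 0.79
((c ∧ b) ⊃ b): 0.79 ≤ 0.79, so result = 1
¬d: Gödel ¬ of 0.2 = 0 (operand ≠ 0)
(¬d ∧ a) = min(0, 0.58) = 0
(a ∨ c) = max(0.58, 0.92) = 0.92
¬b: Gödel ¬ of 0.79 = 0 (operand ≠ 0)
((a ∨ c) ∨ ¬b) = max(0.92, 0) = 0.92
¬((a ∨ c) ∨ ¬b): Gödel ¬ of 0.92 = 0 (operand ≠ 0)
((¬d ∧ a) ⊃ ¬((a ∨ c) ∨ ¬b)): 0 ≤ 0, so result = 1
(a ∨ ((¬d ∧ a) ⊃ ¬((a ∨ c) ∨ ¬b))) = max(0.58, 1) = 1
(((c ∧ b) ⊃ b) ∧ (a ∨ ((¬d ∧ a) ⊃ ¬((a ∨ c) ∨ ¬b)))) = min(1, 1) = 1
((a ⊃ c) ∨ (((c ∧ b) ⊃ b) ∧ (a ∨ ((¬d ∧ a) ⊃ ¬((a ∨ c) ∨ ¬b))))) = max(1, 1) = 1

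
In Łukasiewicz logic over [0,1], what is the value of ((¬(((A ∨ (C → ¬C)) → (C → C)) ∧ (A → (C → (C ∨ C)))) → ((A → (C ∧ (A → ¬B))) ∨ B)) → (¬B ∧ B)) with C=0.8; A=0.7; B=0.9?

¬C: Łukasiewicz ¬ gives 1 − 0.8 = 0.2
(C → ¬C): min(1, 1 − 0.8 + 0.2) = 0.4
(A ∨ (C → ¬C)) = max(0.7, 0.4) = 0.7
(C → C): min(1, 1 − 0.8 + 0.8) = 1
((A ∨ (C → ¬C)) → (C → C)): min(1, 1 − 0.7 + 1) = 1
(C ∨ C) = max(0.8, 0.8) = 0.8
(C → (C ∨ C)): min(1, 1 − 0.8 + 0.8) = 1
(A → (C → (C ∨ C))): min(1, 1 − 0.7 + 1) = 1
(((A ∨ (C → ¬C)) → (C → C)) ∧ (A → (C → (C ∨ C)))) = min(1, 1) = 1
¬(((A ∨ (C → ¬C)) → (C → C)) ∧ (A → (C → (C ∨ C)))): Łukasiewicz ¬ gives 1 − 1 = 0
¬B: Łukasiewicz ¬ gives 1 − 0.9 = 0.1
(A → ¬B): min(1, 1 − 0.7 + 0.1) = 0.4
(C ∧ (A → ¬B)) = min(0.8, 0.4) = 0.4
(A → (C ∧ (A → ¬B))): min(1, 1 − 0.7 + 0.4) = 0.7
((A → (C ∧ (A → ¬B))) ∨ B) = max(0.7, 0.9) = 0.9
(¬(((A ∨ (C → ¬C)) → (C → C)) ∧ (A → (C → (C ∨ C)))) → ((A → (C ∧ (A → ¬B))) ∨ B)): min(1, 1 − 0 + 0.9) = 1
¬B: Łukasiewicz ¬ gives 1 − 0.9 = 0.1
(¬B ∧ B) = min(0.1, 0.9) = 0.1
((¬(((A ∨ (C → ¬C)) → (C → C)) ∧ (A → (C → (C ∨ C)))) → ((A → (C ∧ (A → ¬B))) ∨ B)) → (¬B ∧ B)): min(1, 1 − 1 + 0.1) = 0.1

0.10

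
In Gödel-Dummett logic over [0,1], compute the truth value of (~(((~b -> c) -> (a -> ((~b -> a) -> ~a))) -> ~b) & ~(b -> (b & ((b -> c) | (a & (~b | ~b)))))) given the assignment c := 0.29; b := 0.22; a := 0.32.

0.00

~b: Gödel ¬ of 0.22 = 0 (operand ≠ 0)
(~b -> c): 0 ≤ 0.29, so result = 1
~b: Gödel ¬ of 0.22 = 0 (operand ≠ 0)
(~b -> a): 0 ≤ 0.32, so result = 1
~a: Gödel ¬ of 0.32 = 0 (operand ≠ 0)
((~b -> a) -> ~a): 1 > 0, so result = 0
(a -> ((~b -> a) -> ~a)): 0.32 > 0, so result = 0
((~b -> c) -> (a -> ((~b -> a) -> ~a))): 1 > 0, so result = 0
~b: Gödel ¬ of 0.22 = 0 (operand ≠ 0)
(((~b -> c) -> (a -> ((~b -> a) -> ~a))) -> ~b): 0 ≤ 0, so result = 1
~(((~b -> c) -> (a -> ((~b -> a) -> ~a))) -> ~b): Gödel ¬ of 1 = 0 (operand ≠ 0)
(b -> c): 0.22 ≤ 0.29, so result = 1
~b: Gödel ¬ of 0.22 = 0 (operand ≠ 0)
~b: Gödel ¬ of 0.22 = 0 (operand ≠ 0)
(~b | ~b) = max(0, 0) = 0
(a & (~b | ~b)) = min(0.32, 0) = 0
((b -> c) | (a & (~b | ~b))) = max(1, 0) = 1
(b & ((b -> c) | (a & (~b | ~b)))) = min(0.22, 1) = 0.22
(b -> (b & ((b -> c) | (a & (~b | ~b))))): 0.22 ≤ 0.22, so result = 1
~(b -> (b & ((b -> c) | (a & (~b | ~b))))): Gödel ¬ of 1 = 0 (operand ≠ 0)
(~(((~b -> c) -> (a -> ((~b -> a) -> ~a))) -> ~b) & ~(b -> (b & ((b -> c) | (a & (~b | ~b)))))) = min(0, 0) = 0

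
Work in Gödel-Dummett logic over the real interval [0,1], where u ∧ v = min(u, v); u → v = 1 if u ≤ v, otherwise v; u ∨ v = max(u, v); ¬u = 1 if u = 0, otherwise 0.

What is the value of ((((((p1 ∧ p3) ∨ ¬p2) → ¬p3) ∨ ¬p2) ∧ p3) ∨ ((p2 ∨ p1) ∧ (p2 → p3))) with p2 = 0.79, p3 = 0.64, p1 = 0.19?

0.64

(p1 ∧ p3) = min(0.19, 0.64) = 0.19
¬p2: Gödel ¬ of 0.79 = 0 (operand ≠ 0)
((p1 ∧ p3) ∨ ¬p2) = max(0.19, 0) = 0.19
¬p3: Gödel ¬ of 0.64 = 0 (operand ≠ 0)
(((p1 ∧ p3) ∨ ¬p2) → ¬p3): 0.19 > 0, so result = 0
¬p2: Gödel ¬ of 0.79 = 0 (operand ≠ 0)
((((p1 ∧ p3) ∨ ¬p2) → ¬p3) ∨ ¬p2) = max(0, 0) = 0
(((((p1 ∧ p3) ∨ ¬p2) → ¬p3) ∨ ¬p2) ∧ p3) = min(0, 0.64) = 0
(p2 ∨ p1) = max(0.79, 0.19) = 0.79
(p2 → p3): 0.79 > 0.64, so result = 0.64
((p2 ∨ p1) ∧ (p2 → p3)) = min(0.79, 0.64) = 0.64
((((((p1 ∧ p3) ∨ ¬p2) → ¬p3) ∨ ¬p2) ∧ p3) ∨ ((p2 ∨ p1) ∧ (p2 → p3))) = max(0, 0.64) = 0.64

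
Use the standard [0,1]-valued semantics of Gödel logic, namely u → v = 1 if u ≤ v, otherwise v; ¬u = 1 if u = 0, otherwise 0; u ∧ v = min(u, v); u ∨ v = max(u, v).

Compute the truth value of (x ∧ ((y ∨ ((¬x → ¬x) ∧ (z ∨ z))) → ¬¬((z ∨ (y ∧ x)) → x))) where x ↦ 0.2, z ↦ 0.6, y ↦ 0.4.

0.20

¬x: Gödel ¬ of 0.2 = 0 (operand ≠ 0)
¬x: Gödel ¬ of 0.2 = 0 (operand ≠ 0)
(¬x → ¬x): 0 ≤ 0, so result = 1
(z ∨ z) = max(0.6, 0.6) = 0.6
((¬x → ¬x) ∧ (z ∨ z)) = min(1, 0.6) = 0.6
(y ∨ ((¬x → ¬x) ∧ (z ∨ z))) = max(0.4, 0.6) = 0.6
(y ∧ x) = min(0.4, 0.2) = 0.2
(z ∨ (y ∧ x)) = max(0.6, 0.2) = 0.6
((z ∨ (y ∧ x)) → x): 0.6 > 0.2, so result = 0.2
¬((z ∨ (y ∧ x)) → x): Gödel ¬ of 0.2 = 0 (operand ≠ 0)
¬¬((z ∨ (y ∧ x)) → x): Gödel ¬ of 0 = 1 (operand is 0)
((y ∨ ((¬x → ¬x) ∧ (z ∨ z))) → ¬¬((z ∨ (y ∧ x)) → x)): 0.6 ≤ 1, so result = 1
(x ∧ ((y ∨ ((¬x → ¬x) ∧ (z ∨ z))) → ¬¬((z ∨ (y ∧ x)) → x))) = min(0.2, 1) = 0.2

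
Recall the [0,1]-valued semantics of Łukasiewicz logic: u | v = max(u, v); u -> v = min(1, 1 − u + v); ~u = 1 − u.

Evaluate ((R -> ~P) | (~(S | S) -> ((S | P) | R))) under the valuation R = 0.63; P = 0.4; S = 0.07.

~P: Łukasiewicz ¬ gives 1 − 0.4 = 0.6
(R -> ~P): min(1, 1 − 0.63 + 0.6) = 0.97
(S | S) = max(0.07, 0.07) = 0.07
~(S | S): Łukasiewicz ¬ gives 1 − 0.07 = 0.93
(S | P) = max(0.07, 0.4) = 0.4
((S | P) | R) = max(0.4, 0.63) = 0.63
(~(S | S) -> ((S | P) | R)): min(1, 1 − 0.93 + 0.63) = 0.7
((R -> ~P) | (~(S | S) -> ((S | P) | R))) = max(0.97, 0.7) = 0.97

0.97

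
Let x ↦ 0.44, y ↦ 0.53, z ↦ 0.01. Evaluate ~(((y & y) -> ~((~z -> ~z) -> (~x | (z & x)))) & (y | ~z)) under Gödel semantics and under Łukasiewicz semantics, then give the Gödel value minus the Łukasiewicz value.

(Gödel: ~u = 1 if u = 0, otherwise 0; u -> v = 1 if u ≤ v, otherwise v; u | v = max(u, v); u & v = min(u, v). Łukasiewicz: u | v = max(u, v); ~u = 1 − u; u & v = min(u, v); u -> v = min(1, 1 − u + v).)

Gödel evaluation:
  (y & y) = min(0.53, 0.53) = 0.53
  ~z: Gödel ¬ of 0.01 = 0 (operand ≠ 0)
  ~z: Gödel ¬ of 0.01 = 0 (operand ≠ 0)
  (~z -> ~z): 0 ≤ 0, so result = 1
  ~x: Gödel ¬ of 0.44 = 0 (operand ≠ 0)
  (z & x) = min(0.01, 0.44) = 0.01
  (~x | (z & x)) = max(0, 0.01) = 0.01
  ((~z -> ~z) -> (~x | (z & x))): 1 > 0.01, so result = 0.01
  ~((~z -> ~z) -> (~x | (z & x))): Gödel ¬ of 0.01 = 0 (operand ≠ 0)
  ((y & y) -> ~((~z -> ~z) -> (~x | (z & x)))): 0.53 > 0, so result = 0
  ~z: Gödel ¬ of 0.01 = 0 (operand ≠ 0)
  (y | ~z) = max(0.53, 0) = 0.53
  (((y & y) -> ~((~z -> ~z) -> (~x | (z & x)))) & (y | ~z)) = min(0, 0.53) = 0
  ~(((y & y) -> ~((~z -> ~z) -> (~x | (z & x)))) & (y | ~z)): Gödel ¬ of 0 = 1 (operand is 0)
  Gödel value = 1
Łukasiewicz evaluation:
  (y & y) = min(0.53, 0.53) = 0.53
  ~z: Łukasiewicz ¬ gives 1 − 0.01 = 0.99
  ~z: Łukasiewicz ¬ gives 1 − 0.01 = 0.99
  (~z -> ~z): min(1, 1 − 0.99 + 0.99) = 1
  ~x: Łukasiewicz ¬ gives 1 − 0.44 = 0.56
  (z & x) = min(0.01, 0.44) = 0.01
  (~x | (z & x)) = max(0.56, 0.01) = 0.56
  ((~z -> ~z) -> (~x | (z & x))): min(1, 1 − 1 + 0.56) = 0.56
  ~((~z -> ~z) -> (~x | (z & x))): Łukasiewicz ¬ gives 1 − 0.56 = 0.44
  ((y & y) -> ~((~z -> ~z) -> (~x | (z & x)))): min(1, 1 − 0.53 + 0.44) = 0.91
  ~z: Łukasiewicz ¬ gives 1 − 0.01 = 0.99
  (y | ~z) = max(0.53, 0.99) = 0.99
  (((y & y) -> ~((~z -> ~z) -> (~x | (z & x)))) & (y | ~z)) = min(0.91, 0.99) = 0.91
  ~(((y & y) -> ~((~z -> ~z) -> (~x | (z & x)))) & (y | ~z)): Łukasiewicz ¬ gives 1 − 0.91 = 0.09
  Łukasiewicz value = 0.09
Difference: 1 − 0.09 = 0.91

0.91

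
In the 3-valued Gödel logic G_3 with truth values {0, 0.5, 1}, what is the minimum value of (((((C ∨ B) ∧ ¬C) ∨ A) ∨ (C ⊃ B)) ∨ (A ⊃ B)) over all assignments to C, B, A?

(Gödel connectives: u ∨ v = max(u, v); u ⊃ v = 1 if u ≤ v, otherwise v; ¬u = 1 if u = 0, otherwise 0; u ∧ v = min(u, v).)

0.50

The minimum is attained at C = 0.5, B = 0, A = 0.5:
  (C ∨ B) = max(0.5, 0) = 0.5
  ¬C: Gödel ¬ of 0.5 = 0 (operand ≠ 0)
  ((C ∨ B) ∧ ¬C) = min(0.5, 0) = 0
  (((C ∨ B) ∧ ¬C) ∨ A) = max(0, 0.5) = 0.5
  (C ⊃ B): 0.5 > 0, so result = 0
  ((((C ∨ B) ∧ ¬C) ∨ A) ∨ (C ⊃ B)) = max(0.5, 0) = 0.5
  (A ⊃ B): 0.5 > 0, so result = 0
  (((((C ∨ B) ∧ ¬C) ∨ A) ∨ (C ⊃ B)) ∨ (A ⊃ B)) = max(0.5, 0) = 0.5
Checking all 27 assignments confirms none give a value below 0.50.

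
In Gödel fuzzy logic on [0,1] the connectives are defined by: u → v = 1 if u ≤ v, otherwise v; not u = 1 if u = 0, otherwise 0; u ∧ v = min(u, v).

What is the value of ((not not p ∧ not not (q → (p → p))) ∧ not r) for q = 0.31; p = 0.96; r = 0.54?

not p: Gödel ¬ of 0.96 = 0 (operand ≠ 0)
not not p: Gödel ¬ of 0 = 1 (operand is 0)
(p → p): 0.96 ≤ 0.96, so result = 1
(q → (p → p)): 0.31 ≤ 1, so result = 1
not (q → (p → p)): Gödel ¬ of 1 = 0 (operand ≠ 0)
not not (q → (p → p)): Gödel ¬ of 0 = 1 (operand is 0)
(not not p ∧ not not (q → (p → p))) = min(1, 1) = 1
not r: Gödel ¬ of 0.54 = 0 (operand ≠ 0)
((not not p ∧ not not (q → (p → p))) ∧ not r) = min(1, 0) = 0

0.00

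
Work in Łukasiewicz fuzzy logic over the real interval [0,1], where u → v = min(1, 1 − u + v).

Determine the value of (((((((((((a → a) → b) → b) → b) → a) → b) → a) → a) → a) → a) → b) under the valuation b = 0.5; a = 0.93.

(a → a): min(1, 1 − 0.93 + 0.93) = 1
((a → a) → b): min(1, 1 − 1 + 0.5) = 0.5
(((a → a) → b) → b): min(1, 1 − 0.5 + 0.5) = 1
((((a → a) → b) → b) → b): min(1, 1 − 1 + 0.5) = 0.5
(((((a → a) → b) → b) → b) → a): min(1, 1 − 0.5 + 0.93) = 1
((((((a → a) → b) → b) → b) → a) → b): min(1, 1 − 1 + 0.5) = 0.5
(((((((a → a) → b) → b) → b) → a) → b) → a): min(1, 1 − 0.5 + 0.93) = 1
((((((((a → a) → b) → b) → b) → a) → b) → a) → a): min(1, 1 − 1 + 0.93) = 0.93
(((((((((a → a) → b) → b) → b) → a) → b) → a) → a) → a): min(1, 1 − 0.93 + 0.93) = 1
((((((((((a → a) → b) → b) → b) → a) → b) → a) → a) → a) → a): min(1, 1 − 1 + 0.93) = 0.93
(((((((((((a → a) → b) → b) → b) → a) → b) → a) → a) → a) → a) → b): min(1, 1 − 0.93 + 0.5) = 0.57

0.57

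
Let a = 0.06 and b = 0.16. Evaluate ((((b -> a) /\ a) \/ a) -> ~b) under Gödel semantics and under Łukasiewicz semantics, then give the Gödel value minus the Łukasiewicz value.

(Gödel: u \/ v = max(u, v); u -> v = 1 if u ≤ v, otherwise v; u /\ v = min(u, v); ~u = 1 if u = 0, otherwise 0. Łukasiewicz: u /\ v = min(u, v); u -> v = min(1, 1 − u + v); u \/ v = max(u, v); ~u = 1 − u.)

-1.00

Gödel evaluation:
  (b -> a): 0.16 > 0.06, so result = 0.06
  ((b -> a) /\ a) = min(0.06, 0.06) = 0.06
  (((b -> a) /\ a) \/ a) = max(0.06, 0.06) = 0.06
  ~b: Gödel ¬ of 0.16 = 0 (operand ≠ 0)
  ((((b -> a) /\ a) \/ a) -> ~b): 0.06 > 0, so result = 0
  Gödel value = 0
Łukasiewicz evaluation:
  (b -> a): min(1, 1 − 0.16 + 0.06) = 0.9
  ((b -> a) /\ a) = min(0.9, 0.06) = 0.06
  (((b -> a) /\ a) \/ a) = max(0.06, 0.06) = 0.06
  ~b: Łukasiewicz ¬ gives 1 − 0.16 = 0.84
  ((((b -> a) /\ a) \/ a) -> ~b): min(1, 1 − 0.06 + 0.84) = 1
  Łukasiewicz value = 1
Difference: 0 − 1 = -1.00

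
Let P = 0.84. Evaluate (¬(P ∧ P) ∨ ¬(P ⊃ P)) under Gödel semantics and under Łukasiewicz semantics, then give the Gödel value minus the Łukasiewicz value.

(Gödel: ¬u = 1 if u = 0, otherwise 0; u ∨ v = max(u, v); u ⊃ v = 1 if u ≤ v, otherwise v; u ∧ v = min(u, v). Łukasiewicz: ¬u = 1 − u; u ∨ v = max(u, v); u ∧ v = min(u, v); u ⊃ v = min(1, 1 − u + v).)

Gödel evaluation:
  (P ∧ P) = min(0.84, 0.84) = 0.84
  ¬(P ∧ P): Gödel ¬ of 0.84 = 0 (operand ≠ 0)
  (P ⊃ P): 0.84 ≤ 0.84, so result = 1
  ¬(P ⊃ P): Gödel ¬ of 1 = 0 (operand ≠ 0)
  (¬(P ∧ P) ∨ ¬(P ⊃ P)) = max(0, 0) = 0
  Gödel value = 0
Łukasiewicz evaluation:
  (P ∧ P) = min(0.84, 0.84) = 0.84
  ¬(P ∧ P): Łukasiewicz ¬ gives 1 − 0.84 = 0.16
  (P ⊃ P): min(1, 1 − 0.84 + 0.84) = 1
  ¬(P ⊃ P): Łukasiewicz ¬ gives 1 − 1 = 0
  (¬(P ∧ P) ∨ ¬(P ⊃ P)) = max(0.16, 0) = 0.16
  Łukasiewicz value = 0.16
Difference: 0 − 0.16 = -0.16

-0.16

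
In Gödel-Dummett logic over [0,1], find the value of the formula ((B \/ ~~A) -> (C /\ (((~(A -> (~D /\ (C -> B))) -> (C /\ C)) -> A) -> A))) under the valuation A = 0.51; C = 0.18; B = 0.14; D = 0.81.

0.18

~A: Gödel ¬ of 0.51 = 0 (operand ≠ 0)
~~A: Gödel ¬ of 0 = 1 (operand is 0)
(B \/ ~~A) = max(0.14, 1) = 1
~D: Gödel ¬ of 0.81 = 0 (operand ≠ 0)
(C -> B): 0.18 > 0.14, so result = 0.14
(~D /\ (C -> B)) = min(0, 0.14) = 0
(A -> (~D /\ (C -> B))): 0.51 > 0, so result = 0
~(A -> (~D /\ (C -> B))): Gödel ¬ of 0 = 1 (operand is 0)
(C /\ C) = min(0.18, 0.18) = 0.18
(~(A -> (~D /\ (C -> B))) -> (C /\ C)): 1 > 0.18, so result = 0.18
((~(A -> (~D /\ (C -> B))) -> (C /\ C)) -> A): 0.18 ≤ 0.51, so result = 1
(((~(A -> (~D /\ (C -> B))) -> (C /\ C)) -> A) -> A): 1 > 0.51, so result = 0.51
(C /\ (((~(A -> (~D /\ (C -> B))) -> (C /\ C)) -> A) -> A)) = min(0.18, 0.51) = 0.18
((B \/ ~~A) -> (C /\ (((~(A -> (~D /\ (C -> B))) -> (C /\ C)) -> A) -> A))): 1 > 0.18, so result = 0.18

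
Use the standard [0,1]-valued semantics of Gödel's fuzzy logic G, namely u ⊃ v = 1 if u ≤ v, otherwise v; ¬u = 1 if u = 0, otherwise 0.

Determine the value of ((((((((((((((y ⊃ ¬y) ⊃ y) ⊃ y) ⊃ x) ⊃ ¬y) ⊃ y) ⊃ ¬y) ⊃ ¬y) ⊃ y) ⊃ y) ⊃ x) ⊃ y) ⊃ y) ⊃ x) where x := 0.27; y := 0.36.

0.27

¬y: Gödel ¬ of 0.36 = 0 (operand ≠ 0)
(y ⊃ ¬y): 0.36 > 0, so result = 0
((y ⊃ ¬y) ⊃ y): 0 ≤ 0.36, so result = 1
(((y ⊃ ¬y) ⊃ y) ⊃ y): 1 > 0.36, so result = 0.36
((((y ⊃ ¬y) ⊃ y) ⊃ y) ⊃ x): 0.36 > 0.27, so result = 0.27
¬y: Gödel ¬ of 0.36 = 0 (operand ≠ 0)
(((((y ⊃ ¬y) ⊃ y) ⊃ y) ⊃ x) ⊃ ¬y): 0.27 > 0, so result = 0
((((((y ⊃ ¬y) ⊃ y) ⊃ y) ⊃ x) ⊃ ¬y) ⊃ y): 0 ≤ 0.36, so result = 1
¬y: Gödel ¬ of 0.36 = 0 (operand ≠ 0)
(((((((y ⊃ ¬y) ⊃ y) ⊃ y) ⊃ x) ⊃ ¬y) ⊃ y) ⊃ ¬y): 1 > 0, so result = 0
¬y: Gödel ¬ of 0.36 = 0 (operand ≠ 0)
((((((((y ⊃ ¬y) ⊃ y) ⊃ y) ⊃ x) ⊃ ¬y) ⊃ y) ⊃ ¬y) ⊃ ¬y): 0 ≤ 0, so result = 1
(((((((((y ⊃ ¬y) ⊃ y) ⊃ y) ⊃ x) ⊃ ¬y) ⊃ y) ⊃ ¬y) ⊃ ¬y) ⊃ y): 1 > 0.36, so result = 0.36
((((((((((y ⊃ ¬y) ⊃ y) ⊃ y) ⊃ x) ⊃ ¬y) ⊃ y) ⊃ ¬y) ⊃ ¬y) ⊃ y) ⊃ y): 0.36 ≤ 0.36, so result = 1
(((((((((((y ⊃ ¬y) ⊃ y) ⊃ y) ⊃ x) ⊃ ¬y) ⊃ y) ⊃ ¬y) ⊃ ¬y) ⊃ y) ⊃ y) ⊃ x): 1 > 0.27, so result = 0.27
((((((((((((y ⊃ ¬y) ⊃ y) ⊃ y) ⊃ x) ⊃ ¬y) ⊃ y) ⊃ ¬y) ⊃ ¬y) ⊃ y) ⊃ y) ⊃ x) ⊃ y): 0.27 ≤ 0.36, so result = 1
(((((((((((((y ⊃ ¬y) ⊃ y) ⊃ y) ⊃ x) ⊃ ¬y) ⊃ y) ⊃ ¬y) ⊃ ¬y) ⊃ y) ⊃ y) ⊃ x) ⊃ y) ⊃ y): 1 > 0.36, so result = 0.36
((((((((((((((y ⊃ ¬y) ⊃ y) ⊃ y) ⊃ x) ⊃ ¬y) ⊃ y) ⊃ ¬y) ⊃ ¬y) ⊃ y) ⊃ y) ⊃ x) ⊃ y) ⊃ y) ⊃ x): 0.36 > 0.27, so result = 0.27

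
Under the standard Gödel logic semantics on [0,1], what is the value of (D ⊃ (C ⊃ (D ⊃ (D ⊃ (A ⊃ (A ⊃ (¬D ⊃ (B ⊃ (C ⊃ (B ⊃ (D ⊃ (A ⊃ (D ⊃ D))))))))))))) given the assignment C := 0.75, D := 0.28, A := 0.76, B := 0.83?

1.00

¬D: Gödel ¬ of 0.28 = 0 (operand ≠ 0)
(D ⊃ D): 0.28 ≤ 0.28, so result = 1
(A ⊃ (D ⊃ D)): 0.76 ≤ 1, so result = 1
(D ⊃ (A ⊃ (D ⊃ D))): 0.28 ≤ 1, so result = 1
(B ⊃ (D ⊃ (A ⊃ (D ⊃ D)))): 0.83 ≤ 1, so result = 1
(C ⊃ (B ⊃ (D ⊃ (A ⊃ (D ⊃ D))))): 0.75 ≤ 1, so result = 1
(B ⊃ (C ⊃ (B ⊃ (D ⊃ (A ⊃ (D ⊃ D)))))): 0.83 ≤ 1, so result = 1
(¬D ⊃ (B ⊃ (C ⊃ (B ⊃ (D ⊃ (A ⊃ (D ⊃ D))))))): 0 ≤ 1, so result = 1
(A ⊃ (¬D ⊃ (B ⊃ (C ⊃ (B ⊃ (D ⊃ (A ⊃ (D ⊃ D)))))))): 0.76 ≤ 1, so result = 1
(A ⊃ (A ⊃ (¬D ⊃ (B ⊃ (C ⊃ (B ⊃ (D ⊃ (A ⊃ (D ⊃ D))))))))): 0.76 ≤ 1, so result = 1
(D ⊃ (A ⊃ (A ⊃ (¬D ⊃ (B ⊃ (C ⊃ (B ⊃ (D ⊃ (A ⊃ (D ⊃ D)))))))))): 0.28 ≤ 1, so result = 1
(D ⊃ (D ⊃ (A ⊃ (A ⊃ (¬D ⊃ (B ⊃ (C ⊃ (B ⊃ (D ⊃ (A ⊃ (D ⊃ D))))))))))): 0.28 ≤ 1, so result = 1
(C ⊃ (D ⊃ (D ⊃ (A ⊃ (A ⊃ (¬D ⊃ (B ⊃ (C ⊃ (B ⊃ (D ⊃ (A ⊃ (D ⊃ D)))))))))))): 0.75 ≤ 1, so result = 1
(D ⊃ (C ⊃ (D ⊃ (D ⊃ (A ⊃ (A ⊃ (¬D ⊃ (B ⊃ (C ⊃ (B ⊃ (D ⊃ (A ⊃ (D ⊃ D))))))))))))): 0.28 ≤ 1, so result = 1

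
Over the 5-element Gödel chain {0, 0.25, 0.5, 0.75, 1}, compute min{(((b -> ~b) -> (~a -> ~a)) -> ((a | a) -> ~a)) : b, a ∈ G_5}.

The minimum is attained at b = 0, a = 0.25:
  ~b: Gödel ¬ of 0 = 1 (operand is 0)
  (b -> ~b): 0 ≤ 1, so result = 1
  ~a: Gödel ¬ of 0.25 = 0 (operand ≠ 0)
  ~a: Gödel ¬ of 0.25 = 0 (operand ≠ 0)
  (~a -> ~a): 0 ≤ 0, so result = 1
  ((b -> ~b) -> (~a -> ~a)): 1 ≤ 1, so result = 1
  (a | a) = max(0.25, 0.25) = 0.25
  ~a: Gödel ¬ of 0.25 = 0 (operand ≠ 0)
  ((a | a) -> ~a): 0.25 > 0, so result = 0
  (((b -> ~b) -> (~a -> ~a)) -> ((a | a) -> ~a)): 1 > 0, so result = 0
Checking all 25 assignments confirms none give a value below 0.00.

0.00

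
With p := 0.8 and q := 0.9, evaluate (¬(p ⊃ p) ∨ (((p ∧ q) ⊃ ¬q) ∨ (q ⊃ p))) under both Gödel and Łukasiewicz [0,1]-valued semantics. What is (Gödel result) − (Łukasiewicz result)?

Gödel evaluation:
  (p ⊃ p): 0.8 ≤ 0.8, so result = 1
  ¬(p ⊃ p): Gödel ¬ of 1 = 0 (operand ≠ 0)
  (p ∧ q) = min(0.8, 0.9) = 0.8
  ¬q: Gödel ¬ of 0.9 = 0 (operand ≠ 0)
  ((p ∧ q) ⊃ ¬q): 0.8 > 0, so result = 0
  (q ⊃ p): 0.9 > 0.8, so result = 0.8
  (((p ∧ q) ⊃ ¬q) ∨ (q ⊃ p)) = max(0, 0.8) = 0.8
  (¬(p ⊃ p) ∨ (((p ∧ q) ⊃ ¬q) ∨ (q ⊃ p))) = max(0, 0.8) = 0.8
  Gödel value = 0.8
Łukasiewicz evaluation:
  (p ⊃ p): min(1, 1 − 0.8 + 0.8) = 1
  ¬(p ⊃ p): Łukasiewicz ¬ gives 1 − 1 = 0
  (p ∧ q) = min(0.8, 0.9) = 0.8
  ¬q: Łukasiewicz ¬ gives 1 − 0.9 = 0.1
  ((p ∧ q) ⊃ ¬q): min(1, 1 − 0.8 + 0.1) = 0.3
  (q ⊃ p): min(1, 1 − 0.9 + 0.8) = 0.9
  (((p ∧ q) ⊃ ¬q) ∨ (q ⊃ p)) = max(0.3, 0.9) = 0.9
  (¬(p ⊃ p) ∨ (((p ∧ q) ⊃ ¬q) ∨ (q ⊃ p))) = max(0, 0.9) = 0.9
  Łukasiewicz value = 0.9
Difference: 0.8 − 0.9 = -0.10

-0.10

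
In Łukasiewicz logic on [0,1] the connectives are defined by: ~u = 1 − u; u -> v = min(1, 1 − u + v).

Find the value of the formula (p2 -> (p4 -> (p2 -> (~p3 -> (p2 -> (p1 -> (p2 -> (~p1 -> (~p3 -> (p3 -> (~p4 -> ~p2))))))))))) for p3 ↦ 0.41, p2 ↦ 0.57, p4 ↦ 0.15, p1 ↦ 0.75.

1.00

~p3: Łukasiewicz ¬ gives 1 − 0.41 = 0.59
~p1: Łukasiewicz ¬ gives 1 − 0.75 = 0.25
~p3: Łukasiewicz ¬ gives 1 − 0.41 = 0.59
~p4: Łukasiewicz ¬ gives 1 − 0.15 = 0.85
~p2: Łukasiewicz ¬ gives 1 − 0.57 = 0.43
(~p4 -> ~p2): min(1, 1 − 0.85 + 0.43) = 0.58
(p3 -> (~p4 -> ~p2)): min(1, 1 − 0.41 + 0.58) = 1
(~p3 -> (p3 -> (~p4 -> ~p2))): min(1, 1 − 0.59 + 1) = 1
(~p1 -> (~p3 -> (p3 -> (~p4 -> ~p2)))): min(1, 1 − 0.25 + 1) = 1
(p2 -> (~p1 -> (~p3 -> (p3 -> (~p4 -> ~p2))))): min(1, 1 − 0.57 + 1) = 1
(p1 -> (p2 -> (~p1 -> (~p3 -> (p3 -> (~p4 -> ~p2)))))): min(1, 1 − 0.75 + 1) = 1
(p2 -> (p1 -> (p2 -> (~p1 -> (~p3 -> (p3 -> (~p4 -> ~p2))))))): min(1, 1 − 0.57 + 1) = 1
(~p3 -> (p2 -> (p1 -> (p2 -> (~p1 -> (~p3 -> (p3 -> (~p4 -> ~p2)))))))): min(1, 1 − 0.59 + 1) = 1
(p2 -> (~p3 -> (p2 -> (p1 -> (p2 -> (~p1 -> (~p3 -> (p3 -> (~p4 -> ~p2))))))))): min(1, 1 − 0.57 + 1) = 1
(p4 -> (p2 -> (~p3 -> (p2 -> (p1 -> (p2 -> (~p1 -> (~p3 -> (p3 -> (~p4 -> ~p2)))))))))): min(1, 1 − 0.15 + 1) = 1
(p2 -> (p4 -> (p2 -> (~p3 -> (p2 -> (p1 -> (p2 -> (~p1 -> (~p3 -> (p3 -> (~p4 -> ~p2))))))))))): min(1, 1 − 0.57 + 1) = 1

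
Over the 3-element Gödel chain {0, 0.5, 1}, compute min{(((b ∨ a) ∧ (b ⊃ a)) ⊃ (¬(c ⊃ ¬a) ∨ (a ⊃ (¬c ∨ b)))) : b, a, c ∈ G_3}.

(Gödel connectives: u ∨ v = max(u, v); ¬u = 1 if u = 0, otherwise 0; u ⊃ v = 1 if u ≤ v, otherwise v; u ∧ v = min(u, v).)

1.00

Every assignment gives 1. For instance at b = 0, a = 0, c = 0:
  (b ∨ a) = max(0, 0) = 0
  (b ⊃ a): 0 ≤ 0, so result = 1
  ((b ∨ a) ∧ (b ⊃ a)) = min(0, 1) = 0
  ¬a: Gödel ¬ of 0 = 1 (operand is 0)
  (c ⊃ ¬a): 0 ≤ 1, so result = 1
  ¬(c ⊃ ¬a): Gödel ¬ of 1 = 0 (operand ≠ 0)
  ¬c: Gödel ¬ of 0 = 1 (operand is 0)
  (¬c ∨ b) = max(1, 0) = 1
  (a ⊃ (¬c ∨ b)): 0 ≤ 1, so result = 1
  (¬(c ⊃ ¬a) ∨ (a ⊃ (¬c ∨ b))) = max(0, 1) = 1
  (((b ∨ a) ∧ (b ⊃ a)) ⊃ (¬(c ⊃ ¬a) ∨ (a ⊃ (¬c ∨ b)))): 0 ≤ 1, so result = 1
All 27 assignments give value 1 — the formula is a G_3-tautology.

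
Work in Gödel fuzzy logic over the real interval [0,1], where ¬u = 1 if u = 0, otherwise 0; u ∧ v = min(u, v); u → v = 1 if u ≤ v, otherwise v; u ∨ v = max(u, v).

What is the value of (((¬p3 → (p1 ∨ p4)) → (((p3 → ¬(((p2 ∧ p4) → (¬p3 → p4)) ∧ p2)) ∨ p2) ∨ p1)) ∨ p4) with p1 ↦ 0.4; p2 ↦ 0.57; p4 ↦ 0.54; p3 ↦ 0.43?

¬p3: Gödel ¬ of 0.43 = 0 (operand ≠ 0)
(p1 ∨ p4) = max(0.4, 0.54) = 0.54
(¬p3 → (p1 ∨ p4)): 0 ≤ 0.54, so result = 1
(p2 ∧ p4) = min(0.57, 0.54) = 0.54
¬p3: Gödel ¬ of 0.43 = 0 (operand ≠ 0)
(¬p3 → p4): 0 ≤ 0.54, so result = 1
((p2 ∧ p4) → (¬p3 → p4)): 0.54 ≤ 1, so result = 1
(((p2 ∧ p4) → (¬p3 → p4)) ∧ p2) = min(1, 0.57) = 0.57
¬(((p2 ∧ p4) → (¬p3 → p4)) ∧ p2): Gödel ¬ of 0.57 = 0 (operand ≠ 0)
(p3 → ¬(((p2 ∧ p4) → (¬p3 → p4)) ∧ p2)): 0.43 > 0, so result = 0
((p3 → ¬(((p2 ∧ p4) → (¬p3 → p4)) ∧ p2)) ∨ p2) = max(0, 0.57) = 0.57
(((p3 → ¬(((p2 ∧ p4) → (¬p3 → p4)) ∧ p2)) ∨ p2) ∨ p1) = max(0.57, 0.4) = 0.57
((¬p3 → (p1 ∨ p4)) → (((p3 → ¬(((p2 ∧ p4) → (¬p3 → p4)) ∧ p2)) ∨ p2) ∨ p1)): 1 > 0.57, so result = 0.57
(((¬p3 → (p1 ∨ p4)) → (((p3 → ¬(((p2 ∧ p4) → (¬p3 → p4)) ∧ p2)) ∨ p2) ∨ p1)) ∨ p4) = max(0.57, 0.54) = 0.57

0.57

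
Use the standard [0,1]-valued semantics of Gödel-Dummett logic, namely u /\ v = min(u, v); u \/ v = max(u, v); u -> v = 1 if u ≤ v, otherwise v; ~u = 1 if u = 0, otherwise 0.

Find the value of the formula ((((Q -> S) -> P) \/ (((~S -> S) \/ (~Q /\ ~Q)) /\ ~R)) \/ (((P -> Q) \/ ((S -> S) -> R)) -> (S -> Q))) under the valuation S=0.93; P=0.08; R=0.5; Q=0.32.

0.32

(Q -> S): 0.32 ≤ 0.93, so result = 1
((Q -> S) -> P): 1 > 0.08, so result = 0.08
~S: Gödel ¬ of 0.93 = 0 (operand ≠ 0)
(~S -> S): 0 ≤ 0.93, so result = 1
~Q: Gödel ¬ of 0.32 = 0 (operand ≠ 0)
~Q: Gödel ¬ of 0.32 = 0 (operand ≠ 0)
(~Q /\ ~Q) = min(0, 0) = 0
((~S -> S) \/ (~Q /\ ~Q)) = max(1, 0) = 1
~R: Gödel ¬ of 0.5 = 0 (operand ≠ 0)
(((~S -> S) \/ (~Q /\ ~Q)) /\ ~R) = min(1, 0) = 0
(((Q -> S) -> P) \/ (((~S -> S) \/ (~Q /\ ~Q)) /\ ~R)) = max(0.08, 0) = 0.08
(P -> Q): 0.08 ≤ 0.32, so result = 1
(S -> S): 0.93 ≤ 0.93, so result = 1
((S -> S) -> R): 1 > 0.5, so result = 0.5
((P -> Q) \/ ((S -> S) -> R)) = max(1, 0.5) = 1
(S -> Q): 0.93 > 0.32, so result = 0.32
(((P -> Q) \/ ((S -> S) -> R)) -> (S -> Q)): 1 > 0.32, so result = 0.32
((((Q -> S) -> P) \/ (((~S -> S) \/ (~Q /\ ~Q)) /\ ~R)) \/ (((P -> Q) \/ ((S -> S) -> R)) -> (S -> Q))) = max(0.08, 0.32) = 0.32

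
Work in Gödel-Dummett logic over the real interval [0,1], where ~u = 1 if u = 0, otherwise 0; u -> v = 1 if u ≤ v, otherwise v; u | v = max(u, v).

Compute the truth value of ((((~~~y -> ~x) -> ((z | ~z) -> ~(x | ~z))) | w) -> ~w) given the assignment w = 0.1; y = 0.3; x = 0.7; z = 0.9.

0.00

~y: Gödel ¬ of 0.3 = 0 (operand ≠ 0)
~~y: Gödel ¬ of 0 = 1 (operand is 0)
~~~y: Gödel ¬ of 1 = 0 (operand ≠ 0)
~x: Gödel ¬ of 0.7 = 0 (operand ≠ 0)
(~~~y -> ~x): 0 ≤ 0, so result = 1
~z: Gödel ¬ of 0.9 = 0 (operand ≠ 0)
(z | ~z) = max(0.9, 0) = 0.9
~z: Gödel ¬ of 0.9 = 0 (operand ≠ 0)
(x | ~z) = max(0.7, 0) = 0.7
~(x | ~z): Gödel ¬ of 0.7 = 0 (operand ≠ 0)
((z | ~z) -> ~(x | ~z)): 0.9 > 0, so result = 0
((~~~y -> ~x) -> ((z | ~z) -> ~(x | ~z))): 1 > 0, so result = 0
(((~~~y -> ~x) -> ((z | ~z) -> ~(x | ~z))) | w) = max(0, 0.1) = 0.1
~w: Gödel ¬ of 0.1 = 0 (operand ≠ 0)
((((~~~y -> ~x) -> ((z | ~z) -> ~(x | ~z))) | w) -> ~w): 0.1 > 0, so result = 0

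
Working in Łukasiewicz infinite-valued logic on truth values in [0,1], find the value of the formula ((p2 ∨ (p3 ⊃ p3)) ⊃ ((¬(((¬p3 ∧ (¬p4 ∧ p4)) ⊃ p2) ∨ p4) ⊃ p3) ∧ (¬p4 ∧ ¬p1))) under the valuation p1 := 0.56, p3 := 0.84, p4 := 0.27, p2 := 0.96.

0.44

(p3 ⊃ p3): min(1, 1 − 0.84 + 0.84) = 1
(p2 ∨ (p3 ⊃ p3)) = max(0.96, 1) = 1
¬p3: Łukasiewicz ¬ gives 1 − 0.84 = 0.16
¬p4: Łukasiewicz ¬ gives 1 − 0.27 = 0.73
(¬p4 ∧ p4) = min(0.73, 0.27) = 0.27
(¬p3 ∧ (¬p4 ∧ p4)) = min(0.16, 0.27) = 0.16
((¬p3 ∧ (¬p4 ∧ p4)) ⊃ p2): min(1, 1 − 0.16 + 0.96) = 1
(((¬p3 ∧ (¬p4 ∧ p4)) ⊃ p2) ∨ p4) = max(1, 0.27) = 1
¬(((¬p3 ∧ (¬p4 ∧ p4)) ⊃ p2) ∨ p4): Łukasiewicz ¬ gives 1 − 1 = 0
(¬(((¬p3 ∧ (¬p4 ∧ p4)) ⊃ p2) ∨ p4) ⊃ p3): min(1, 1 − 0 + 0.84) = 1
¬p4: Łukasiewicz ¬ gives 1 − 0.27 = 0.73
¬p1: Łukasiewicz ¬ gives 1 − 0.56 = 0.44
(¬p4 ∧ ¬p1) = min(0.73, 0.44) = 0.44
((¬(((¬p3 ∧ (¬p4 ∧ p4)) ⊃ p2) ∨ p4) ⊃ p3) ∧ (¬p4 ∧ ¬p1)) = min(1, 0.44) = 0.44
((p2 ∨ (p3 ⊃ p3)) ⊃ ((¬(((¬p3 ∧ (¬p4 ∧ p4)) ⊃ p2) ∨ p4) ⊃ p3) ∧ (¬p4 ∧ ¬p1))): min(1, 1 − 1 + 0.44) = 0.44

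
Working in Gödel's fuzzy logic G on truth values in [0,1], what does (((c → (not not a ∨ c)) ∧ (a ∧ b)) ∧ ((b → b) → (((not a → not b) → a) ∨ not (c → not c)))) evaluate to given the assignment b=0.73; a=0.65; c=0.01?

not a: Gödel ¬ of 0.65 = 0 (operand ≠ 0)
not not a: Gödel ¬ of 0 = 1 (operand is 0)
(not not a ∨ c) = max(1, 0.01) = 1
(c → (not not a ∨ c)): 0.01 ≤ 1, so result = 1
(a ∧ b) = min(0.65, 0.73) = 0.65
((c → (not not a ∨ c)) ∧ (a ∧ b)) = min(1, 0.65) = 0.65
(b → b): 0.73 ≤ 0.73, so result = 1
not a: Gödel ¬ of 0.65 = 0 (operand ≠ 0)
not b: Gödel ¬ of 0.73 = 0 (operand ≠ 0)
(not a → not b): 0 ≤ 0, so result = 1
((not a → not b) → a): 1 > 0.65, so result = 0.65
not c: Gödel ¬ of 0.01 = 0 (operand ≠ 0)
(c → not c): 0.01 > 0, so result = 0
not (c → not c): Gödel ¬ of 0 = 1 (operand is 0)
(((not a → not b) → a) ∨ not (c → not c)) = max(0.65, 1) = 1
((b → b) → (((not a → not b) → a) ∨ not (c → not c))): 1 ≤ 1, so result = 1
(((c → (not not a ∨ c)) ∧ (a ∧ b)) ∧ ((b → b) → (((not a → not b) → a) ∨ not (c → not c)))) = min(0.65, 1) = 0.65

0.65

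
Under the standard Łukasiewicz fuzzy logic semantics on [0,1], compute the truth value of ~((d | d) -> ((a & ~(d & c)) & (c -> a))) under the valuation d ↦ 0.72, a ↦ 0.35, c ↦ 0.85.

(d | d) = max(0.72, 0.72) = 0.72
(d & c) = min(0.72, 0.85) = 0.72
~(d & c): Łukasiewicz ¬ gives 1 − 0.72 = 0.28
(a & ~(d & c)) = min(0.35, 0.28) = 0.28
(c -> a): min(1, 1 − 0.85 + 0.35) = 0.5
((a & ~(d & c)) & (c -> a)) = min(0.28, 0.5) = 0.28
((d | d) -> ((a & ~(d & c)) & (c -> a))): min(1, 1 − 0.72 + 0.28) = 0.56
~((d | d) -> ((a & ~(d & c)) & (c -> a))): Łukasiewicz ¬ gives 1 − 0.56 = 0.44

0.44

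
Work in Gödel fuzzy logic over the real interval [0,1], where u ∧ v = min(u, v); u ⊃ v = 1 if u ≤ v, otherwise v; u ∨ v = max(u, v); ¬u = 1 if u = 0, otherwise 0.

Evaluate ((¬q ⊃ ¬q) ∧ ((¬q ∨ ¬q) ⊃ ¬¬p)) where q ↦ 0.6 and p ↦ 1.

¬q: Gödel ¬ of 0.6 = 0 (operand ≠ 0)
¬q: Gödel ¬ of 0.6 = 0 (operand ≠ 0)
(¬q ⊃ ¬q): 0 ≤ 0, so result = 1
¬q: Gödel ¬ of 0.6 = 0 (operand ≠ 0)
¬q: Gödel ¬ of 0.6 = 0 (operand ≠ 0)
(¬q ∨ ¬q) = max(0, 0) = 0
¬p: Gödel ¬ of 1 = 0 (operand ≠ 0)
¬¬p: Gödel ¬ of 0 = 1 (operand is 0)
((¬q ∨ ¬q) ⊃ ¬¬p): 0 ≤ 1, so result = 1
((¬q ⊃ ¬q) ∧ ((¬q ∨ ¬q) ⊃ ¬¬p)) = min(1, 1) = 1

1.00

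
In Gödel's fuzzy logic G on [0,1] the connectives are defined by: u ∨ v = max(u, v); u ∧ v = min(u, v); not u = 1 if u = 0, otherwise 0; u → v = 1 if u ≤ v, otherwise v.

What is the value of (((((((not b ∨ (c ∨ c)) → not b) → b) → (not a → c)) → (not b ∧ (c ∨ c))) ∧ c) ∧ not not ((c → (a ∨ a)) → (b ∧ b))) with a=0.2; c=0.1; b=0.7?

not b: Gödel ¬ of 0.7 = 0 (operand ≠ 0)
(c ∨ c) = max(0.1, 0.1) = 0.1
(not b ∨ (c ∨ c)) = max(0, 0.1) = 0.1
not b: Gödel ¬ of 0.7 = 0 (operand ≠ 0)
((not b ∨ (c ∨ c)) → not b): 0.1 > 0, so result = 0
(((not b ∨ (c ∨ c)) → not b) → b): 0 ≤ 0.7, so result = 1
not a: Gödel ¬ of 0.2 = 0 (operand ≠ 0)
(not a → c): 0 ≤ 0.1, so result = 1
((((not b ∨ (c ∨ c)) → not b) → b) → (not a → c)): 1 ≤ 1, so result = 1
not b: Gödel ¬ of 0.7 = 0 (operand ≠ 0)
(c ∨ c) = max(0.1, 0.1) = 0.1
(not b ∧ (c ∨ c)) = min(0, 0.1) = 0
(((((not b ∨ (c ∨ c)) → not b) → b) → (not a → c)) → (not b ∧ (c ∨ c))): 1 > 0, so result = 0
((((((not b ∨ (c ∨ c)) → not b) → b) → (not a → c)) → (not b ∧ (c ∨ c))) ∧ c) = min(0, 0.1) = 0
(a ∨ a) = max(0.2, 0.2) = 0.2
(c → (a ∨ a)): 0.1 ≤ 0.2, so result = 1
(b ∧ b) = min(0.7, 0.7) = 0.7
((c → (a ∨ a)) → (b ∧ b)): 1 > 0.7, so result = 0.7
not ((c → (a ∨ a)) → (b ∧ b)): Gödel ¬ of 0.7 = 0 (operand ≠ 0)
not not ((c → (a ∨ a)) → (b ∧ b)): Gödel ¬ of 0 = 1 (operand is 0)
(((((((not b ∨ (c ∨ c)) → not b) → b) → (not a → c)) → (not b ∧ (c ∨ c))) ∧ c) ∧ not not ((c → (a ∨ a)) → (b ∧ b))) = min(0, 1) = 0

0.00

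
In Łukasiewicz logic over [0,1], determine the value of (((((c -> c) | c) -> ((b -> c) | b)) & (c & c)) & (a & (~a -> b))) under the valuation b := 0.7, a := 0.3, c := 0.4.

(c -> c): min(1, 1 − 0.4 + 0.4) = 1
((c -> c) | c) = max(1, 0.4) = 1
(b -> c): min(1, 1 − 0.7 + 0.4) = 0.7
((b -> c) | b) = max(0.7, 0.7) = 0.7
(((c -> c) | c) -> ((b -> c) | b)): min(1, 1 − 1 + 0.7) = 0.7
(c & c) = min(0.4, 0.4) = 0.4
((((c -> c) | c) -> ((b -> c) | b)) & (c & c)) = min(0.7, 0.4) = 0.4
~a: Łukasiewicz ¬ gives 1 − 0.3 = 0.7
(~a -> b): min(1, 1 − 0.7 + 0.7) = 1
(a & (~a -> b)) = min(0.3, 1) = 0.3
(((((c -> c) | c) -> ((b -> c) | b)) & (c & c)) & (a & (~a -> b))) = min(0.4, 0.3) = 0.3

0.30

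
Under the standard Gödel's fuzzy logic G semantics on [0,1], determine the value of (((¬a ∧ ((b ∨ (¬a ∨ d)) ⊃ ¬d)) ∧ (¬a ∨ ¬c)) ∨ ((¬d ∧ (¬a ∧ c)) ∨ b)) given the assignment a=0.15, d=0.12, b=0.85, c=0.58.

¬a: Gödel ¬ of 0.15 = 0 (operand ≠ 0)
¬a: Gödel ¬ of 0.15 = 0 (operand ≠ 0)
(¬a ∨ d) = max(0, 0.12) = 0.12
(b ∨ (¬a ∨ d)) = max(0.85, 0.12) = 0.85
¬d: Gödel ¬ of 0.12 = 0 (operand ≠ 0)
((b ∨ (¬a ∨ d)) ⊃ ¬d): 0.85 > 0, so result = 0
(¬a ∧ ((b ∨ (¬a ∨ d)) ⊃ ¬d)) = min(0, 0) = 0
¬a: Gödel ¬ of 0.15 = 0 (operand ≠ 0)
¬c: Gödel ¬ of 0.58 = 0 (operand ≠ 0)
(¬a ∨ ¬c) = max(0, 0) = 0
((¬a ∧ ((b ∨ (¬a ∨ d)) ⊃ ¬d)) ∧ (¬a ∨ ¬c)) = min(0, 0) = 0
¬d: Gödel ¬ of 0.12 = 0 (operand ≠ 0)
¬a: Gödel ¬ of 0.15 = 0 (operand ≠ 0)
(¬a ∧ c) = min(0, 0.58) = 0
(¬d ∧ (¬a ∧ c)) = min(0, 0) = 0
((¬d ∧ (¬a ∧ c)) ∨ b) = max(0, 0.85) = 0.85
(((¬a ∧ ((b ∨ (¬a ∨ d)) ⊃ ¬d)) ∧ (¬a ∨ ¬c)) ∨ ((¬d ∧ (¬a ∧ c)) ∨ b)) = max(0, 0.85) = 0.85

0.85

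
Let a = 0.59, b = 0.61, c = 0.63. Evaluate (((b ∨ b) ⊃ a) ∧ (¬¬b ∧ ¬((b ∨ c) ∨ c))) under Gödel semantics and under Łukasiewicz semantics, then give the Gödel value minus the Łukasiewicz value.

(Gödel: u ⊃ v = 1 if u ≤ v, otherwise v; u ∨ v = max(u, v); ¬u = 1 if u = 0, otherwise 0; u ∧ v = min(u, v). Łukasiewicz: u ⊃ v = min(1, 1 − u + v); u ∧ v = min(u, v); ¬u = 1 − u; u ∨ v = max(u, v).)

Gödel evaluation:
  (b ∨ b) = max(0.61, 0.61) = 0.61
  ((b ∨ b) ⊃ a): 0.61 > 0.59, so result = 0.59
  ¬b: Gödel ¬ of 0.61 = 0 (operand ≠ 0)
  ¬¬b: Gödel ¬ of 0 = 1 (operand is 0)
  (b ∨ c) = max(0.61, 0.63) = 0.63
  ((b ∨ c) ∨ c) = max(0.63, 0.63) = 0.63
  ¬((b ∨ c) ∨ c): Gödel ¬ of 0.63 = 0 (operand ≠ 0)
  (¬¬b ∧ ¬((b ∨ c) ∨ c)) = min(1, 0) = 0
  (((b ∨ b) ⊃ a) ∧ (¬¬b ∧ ¬((b ∨ c) ∨ c))) = min(0.59, 0) = 0
  Gödel value = 0
Łukasiewicz evaluation:
  (b ∨ b) = max(0.61, 0.61) = 0.61
  ((b ∨ b) ⊃ a): min(1, 1 − 0.61 + 0.59) = 0.98
  ¬b: Łukasiewicz ¬ gives 1 − 0.61 = 0.39
  ¬¬b: Łukasiewicz ¬ gives 1 − 0.39 = 0.61
  (b ∨ c) = max(0.61, 0.63) = 0.63
  ((b ∨ c) ∨ c) = max(0.63, 0.63) = 0.63
  ¬((b ∨ c) ∨ c): Łukasiewicz ¬ gives 1 − 0.63 = 0.37
  (¬¬b ∧ ¬((b ∨ c) ∨ c)) = min(0.61, 0.37) = 0.37
  (((b ∨ b) ⊃ a) ∧ (¬¬b ∧ ¬((b ∨ c) ∨ c))) = min(0.98, 0.37) = 0.37
  Łukasiewicz value = 0.37
Difference: 0 − 0.37 = -0.37

-0.37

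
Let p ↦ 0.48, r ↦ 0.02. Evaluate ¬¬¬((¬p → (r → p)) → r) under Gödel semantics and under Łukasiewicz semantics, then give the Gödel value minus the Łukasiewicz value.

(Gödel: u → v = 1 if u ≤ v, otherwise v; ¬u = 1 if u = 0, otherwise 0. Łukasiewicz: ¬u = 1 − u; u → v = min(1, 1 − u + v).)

-0.98

Gödel evaluation:
  ¬p: Gödel ¬ of 0.48 = 0 (operand ≠ 0)
  (r → p): 0.02 ≤ 0.48, so result = 1
  (¬p → (r → p)): 0 ≤ 1, so result = 1
  ((¬p → (r → p)) → r): 1 > 0.02, so result = 0.02
  ¬((¬p → (r → p)) → r): Gödel ¬ of 0.02 = 0 (operand ≠ 0)
  ¬¬((¬p → (r → p)) → r): Gödel ¬ of 0 = 1 (operand is 0)
  ¬¬¬((¬p → (r → p)) → r): Gödel ¬ of 1 = 0 (operand ≠ 0)
  Gödel value = 0
Łukasiewicz evaluation:
  ¬p: Łukasiewicz ¬ gives 1 − 0.48 = 0.52
  (r → p): min(1, 1 − 0.02 + 0.48) = 1
  (¬p → (r → p)): min(1, 1 − 0.52 + 1) = 1
  ((¬p → (r → p)) → r): min(1, 1 − 1 + 0.02) = 0.02
  ¬((¬p → (r → p)) → r): Łukasiewicz ¬ gives 1 − 0.02 = 0.98
  ¬¬((¬p → (r → p)) → r): Łukasiewicz ¬ gives 1 − 0.98 = 0.02
  ¬¬¬((¬p → (r → p)) → r): Łukasiewicz ¬ gives 1 − 0.02 = 0.98
  Łukasiewicz value = 0.98
Difference: 0 − 0.98 = -0.98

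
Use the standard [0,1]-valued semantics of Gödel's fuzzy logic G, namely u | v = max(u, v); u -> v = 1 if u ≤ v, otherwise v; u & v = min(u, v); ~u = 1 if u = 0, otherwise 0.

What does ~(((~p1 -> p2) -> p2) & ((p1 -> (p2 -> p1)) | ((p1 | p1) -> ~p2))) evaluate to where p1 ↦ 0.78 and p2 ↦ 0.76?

0.00

~p1: Gödel ¬ of 0.78 = 0 (operand ≠ 0)
(~p1 -> p2): 0 ≤ 0.76, so result = 1
((~p1 -> p2) -> p2): 1 > 0.76, so result = 0.76
(p2 -> p1): 0.76 ≤ 0.78, so result = 1
(p1 -> (p2 -> p1)): 0.78 ≤ 1, so result = 1
(p1 | p1) = max(0.78, 0.78) = 0.78
~p2: Gödel ¬ of 0.76 = 0 (operand ≠ 0)
((p1 | p1) -> ~p2): 0.78 > 0, so result = 0
((p1 -> (p2 -> p1)) | ((p1 | p1) -> ~p2)) = max(1, 0) = 1
(((~p1 -> p2) -> p2) & ((p1 -> (p2 -> p1)) | ((p1 | p1) -> ~p2))) = min(0.76, 1) = 0.76
~(((~p1 -> p2) -> p2) & ((p1 -> (p2 -> p1)) | ((p1 | p1) -> ~p2))): Gödel ¬ of 0.76 = 0 (operand ≠ 0)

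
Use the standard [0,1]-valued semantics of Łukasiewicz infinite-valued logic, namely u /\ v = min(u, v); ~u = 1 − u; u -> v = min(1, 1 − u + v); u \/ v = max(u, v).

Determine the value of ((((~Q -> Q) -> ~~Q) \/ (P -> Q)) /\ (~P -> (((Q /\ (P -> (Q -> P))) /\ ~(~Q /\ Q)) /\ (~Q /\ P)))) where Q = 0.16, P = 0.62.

0.78

~Q: Łukasiewicz ¬ gives 1 − 0.16 = 0.84
(~Q -> Q): min(1, 1 − 0.84 + 0.16) = 0.32
~Q: Łukasiewicz ¬ gives 1 − 0.16 = 0.84
~~Q: Łukasiewicz ¬ gives 1 − 0.84 = 0.16
((~Q -> Q) -> ~~Q): min(1, 1 − 0.32 + 0.16) = 0.84
(P -> Q): min(1, 1 − 0.62 + 0.16) = 0.54
(((~Q -> Q) -> ~~Q) \/ (P -> Q)) = max(0.84, 0.54) = 0.84
~P: Łukasiewicz ¬ gives 1 − 0.62 = 0.38
(Q -> P): min(1, 1 − 0.16 + 0.62) = 1
(P -> (Q -> P)): min(1, 1 − 0.62 + 1) = 1
(Q /\ (P -> (Q -> P))) = min(0.16, 1) = 0.16
~Q: Łukasiewicz ¬ gives 1 − 0.16 = 0.84
(~Q /\ Q) = min(0.84, 0.16) = 0.16
~(~Q /\ Q): Łukasiewicz ¬ gives 1 − 0.16 = 0.84
((Q /\ (P -> (Q -> P))) /\ ~(~Q /\ Q)) = min(0.16, 0.84) = 0.16
~Q: Łukasiewicz ¬ gives 1 − 0.16 = 0.84
(~Q /\ P) = min(0.84, 0.62) = 0.62
(((Q /\ (P -> (Q -> P))) /\ ~(~Q /\ Q)) /\ (~Q /\ P)) = min(0.16, 0.62) = 0.16
(~P -> (((Q /\ (P -> (Q -> P))) /\ ~(~Q /\ Q)) /\ (~Q /\ P))): min(1, 1 − 0.38 + 0.16) = 0.78
((((~Q -> Q) -> ~~Q) \/ (P -> Q)) /\ (~P -> (((Q /\ (P -> (Q -> P))) /\ ~(~Q /\ Q)) /\ (~Q /\ P)))) = min(0.84, 0.78) = 0.78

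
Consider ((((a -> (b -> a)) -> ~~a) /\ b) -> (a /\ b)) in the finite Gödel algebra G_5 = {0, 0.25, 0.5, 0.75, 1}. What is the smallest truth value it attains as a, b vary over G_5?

The minimum is attained at a = 0.25, b = 0.5:
  (b -> a): 0.5 > 0.25, so result = 0.25
  (a -> (b -> a)): 0.25 ≤ 0.25, so result = 1
  ~a: Gödel ¬ of 0.25 = 0 (operand ≠ 0)
  ~~a: Gödel ¬ of 0 = 1 (operand is 0)
  ((a -> (b -> a)) -> ~~a): 1 ≤ 1, so result = 1
  (((a -> (b -> a)) -> ~~a) /\ b) = min(1, 0.5) = 0.5
  (a /\ b) = min(0.25, 0.5) = 0.25
  ((((a -> (b -> a)) -> ~~a) /\ b) -> (a /\ b)): 0.5 > 0.25, so result = 0.25
Checking all 25 assignments confirms none give a value below 0.25.

0.25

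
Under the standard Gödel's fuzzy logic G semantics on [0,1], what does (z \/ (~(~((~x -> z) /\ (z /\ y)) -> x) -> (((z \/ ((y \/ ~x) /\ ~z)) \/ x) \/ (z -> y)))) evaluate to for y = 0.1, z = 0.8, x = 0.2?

1.00

~x: Gödel ¬ of 0.2 = 0 (operand ≠ 0)
(~x -> z): 0 ≤ 0.8, so result = 1
(z /\ y) = min(0.8, 0.1) = 0.1
((~x -> z) /\ (z /\ y)) = min(1, 0.1) = 0.1
~((~x -> z) /\ (z /\ y)): Gödel ¬ of 0.1 = 0 (operand ≠ 0)
(~((~x -> z) /\ (z /\ y)) -> x): 0 ≤ 0.2, so result = 1
~(~((~x -> z) /\ (z /\ y)) -> x): Gödel ¬ of 1 = 0 (operand ≠ 0)
~x: Gödel ¬ of 0.2 = 0 (operand ≠ 0)
(y \/ ~x) = max(0.1, 0) = 0.1
~z: Gödel ¬ of 0.8 = 0 (operand ≠ 0)
((y \/ ~x) /\ ~z) = min(0.1, 0) = 0
(z \/ ((y \/ ~x) /\ ~z)) = max(0.8, 0) = 0.8
((z \/ ((y \/ ~x) /\ ~z)) \/ x) = max(0.8, 0.2) = 0.8
(z -> y): 0.8 > 0.1, so result = 0.1
(((z \/ ((y \/ ~x) /\ ~z)) \/ x) \/ (z -> y)) = max(0.8, 0.1) = 0.8
(~(~((~x -> z) /\ (z /\ y)) -> x) -> (((z \/ ((y \/ ~x) /\ ~z)) \/ x) \/ (z -> y))): 0 ≤ 0.8, so result = 1
(z \/ (~(~((~x -> z) /\ (z /\ y)) -> x) -> (((z \/ ((y \/ ~x) /\ ~z)) \/ x) \/ (z -> y)))) = max(0.8, 1) = 1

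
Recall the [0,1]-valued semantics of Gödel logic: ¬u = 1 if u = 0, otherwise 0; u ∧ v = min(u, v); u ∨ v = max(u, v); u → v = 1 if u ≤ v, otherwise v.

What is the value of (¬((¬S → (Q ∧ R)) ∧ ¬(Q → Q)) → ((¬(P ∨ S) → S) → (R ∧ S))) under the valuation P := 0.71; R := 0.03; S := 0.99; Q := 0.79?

0.03

¬S: Gödel ¬ of 0.99 = 0 (operand ≠ 0)
(Q ∧ R) = min(0.79, 0.03) = 0.03
(¬S → (Q ∧ R)): 0 ≤ 0.03, so result = 1
(Q → Q): 0.79 ≤ 0.79, so result = 1
¬(Q → Q): Gödel ¬ of 1 = 0 (operand ≠ 0)
((¬S → (Q ∧ R)) ∧ ¬(Q → Q)) = min(1, 0) = 0
¬((¬S → (Q ∧ R)) ∧ ¬(Q → Q)): Gödel ¬ of 0 = 1 (operand is 0)
(P ∨ S) = max(0.71, 0.99) = 0.99
¬(P ∨ S): Gödel ¬ of 0.99 = 0 (operand ≠ 0)
(¬(P ∨ S) → S): 0 ≤ 0.99, so result = 1
(R ∧ S) = min(0.03, 0.99) = 0.03
((¬(P ∨ S) → S) → (R ∧ S)): 1 > 0.03, so result = 0.03
(¬((¬S → (Q ∧ R)) ∧ ¬(Q → Q)) → ((¬(P ∨ S) → S) → (R ∧ S))): 1 > 0.03, so result = 0.03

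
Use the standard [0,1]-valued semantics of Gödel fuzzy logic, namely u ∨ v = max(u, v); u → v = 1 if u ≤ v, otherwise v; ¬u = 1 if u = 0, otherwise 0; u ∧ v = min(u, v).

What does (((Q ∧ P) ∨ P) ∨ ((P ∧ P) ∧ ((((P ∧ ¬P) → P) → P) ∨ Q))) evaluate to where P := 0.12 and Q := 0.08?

(Q ∧ P) = min(0.08, 0.12) = 0.08
((Q ∧ P) ∨ P) = max(0.08, 0.12) = 0.12
(P ∧ P) = min(0.12, 0.12) = 0.12
¬P: Gödel ¬ of 0.12 = 0 (operand ≠ 0)
(P ∧ ¬P) = min(0.12, 0) = 0
((P ∧ ¬P) → P): 0 ≤ 0.12, so result = 1
(((P ∧ ¬P) → P) → P): 1 > 0.12, so result = 0.12
((((P ∧ ¬P) → P) → P) ∨ Q) = max(0.12, 0.08) = 0.12
((P ∧ P) ∧ ((((P ∧ ¬P) → P) → P) ∨ Q)) = min(0.12, 0.12) = 0.12
(((Q ∧ P) ∨ P) ∨ ((P ∧ P) ∧ ((((P ∧ ¬P) → P) → P) ∨ Q))) = max(0.12, 0.12) = 0.12

0.12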